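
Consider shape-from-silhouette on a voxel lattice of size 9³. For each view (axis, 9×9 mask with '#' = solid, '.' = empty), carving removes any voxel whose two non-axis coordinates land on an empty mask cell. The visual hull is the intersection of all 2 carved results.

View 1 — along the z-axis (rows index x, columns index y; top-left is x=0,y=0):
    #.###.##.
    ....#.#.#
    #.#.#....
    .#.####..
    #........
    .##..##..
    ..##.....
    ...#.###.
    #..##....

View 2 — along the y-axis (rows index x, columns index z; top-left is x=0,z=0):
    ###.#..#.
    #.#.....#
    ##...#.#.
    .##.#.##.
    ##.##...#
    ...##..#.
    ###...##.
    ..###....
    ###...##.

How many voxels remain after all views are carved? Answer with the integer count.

remaining voxels: 130

initial block: 9^3 = 729
carve view 1 (along z, XY-mask fill 31/81): 279 voxels remain
carve view 2 (along y, XZ-mask fill 38/81): 130 voxels remain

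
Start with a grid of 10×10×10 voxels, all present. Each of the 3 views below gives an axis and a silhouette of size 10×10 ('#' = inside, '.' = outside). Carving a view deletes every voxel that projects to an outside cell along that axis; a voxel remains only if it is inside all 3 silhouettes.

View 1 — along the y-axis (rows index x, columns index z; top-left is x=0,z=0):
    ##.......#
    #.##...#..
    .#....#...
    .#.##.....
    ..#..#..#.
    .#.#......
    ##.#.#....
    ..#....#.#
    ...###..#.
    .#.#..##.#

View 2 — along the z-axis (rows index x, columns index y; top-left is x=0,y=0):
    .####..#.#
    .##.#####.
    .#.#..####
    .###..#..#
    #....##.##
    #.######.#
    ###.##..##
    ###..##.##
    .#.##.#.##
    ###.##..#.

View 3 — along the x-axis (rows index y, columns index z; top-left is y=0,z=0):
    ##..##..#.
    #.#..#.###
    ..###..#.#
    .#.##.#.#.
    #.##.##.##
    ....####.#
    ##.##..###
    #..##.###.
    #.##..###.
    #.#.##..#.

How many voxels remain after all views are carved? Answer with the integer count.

before carving: 1000 voxels (10×10×10)
  1. axis=1 (XZ plane), |mask|=33  ⇒  voxels=330
  2. axis=2 (XY plane), |mask|=63  ⇒  voxels=207
  3. axis=0 (YZ plane), |mask|=57  ⇒  voxels=117

voxel count = 117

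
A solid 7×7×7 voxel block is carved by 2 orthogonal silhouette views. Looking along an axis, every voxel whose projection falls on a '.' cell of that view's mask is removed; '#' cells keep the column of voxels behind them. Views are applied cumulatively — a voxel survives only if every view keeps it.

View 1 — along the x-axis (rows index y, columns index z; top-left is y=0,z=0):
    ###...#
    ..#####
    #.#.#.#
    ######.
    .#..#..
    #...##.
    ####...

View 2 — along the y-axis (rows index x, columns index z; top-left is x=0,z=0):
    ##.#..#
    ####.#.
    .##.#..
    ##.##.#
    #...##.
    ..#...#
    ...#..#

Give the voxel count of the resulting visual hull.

before carving: 343 voxels (7×7×7)
carve view 1 (along x, YZ-mask fill 28/49): 196 voxels remain
carve view 2 (along y, XZ-mask fill 24/49): 96 voxels remain

|visual hull| = 96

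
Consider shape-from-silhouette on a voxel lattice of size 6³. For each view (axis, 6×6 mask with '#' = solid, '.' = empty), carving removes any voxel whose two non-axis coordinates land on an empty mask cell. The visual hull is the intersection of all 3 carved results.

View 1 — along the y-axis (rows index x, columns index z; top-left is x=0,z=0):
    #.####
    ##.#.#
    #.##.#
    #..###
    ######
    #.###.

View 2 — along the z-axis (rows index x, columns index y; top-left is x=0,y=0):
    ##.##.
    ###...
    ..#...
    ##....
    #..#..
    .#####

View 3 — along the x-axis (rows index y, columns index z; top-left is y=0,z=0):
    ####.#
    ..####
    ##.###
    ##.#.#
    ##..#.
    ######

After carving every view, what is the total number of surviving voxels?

before carving: 216 voxels (6×6×6)
V1 y: intersect with XZ mask (27 set) -- 162 left
V2 z: intersect with XY mask (17 set) -- 76 left
V3 x: intersect with YZ mask (27 set) -- 55 left

|visual hull| = 55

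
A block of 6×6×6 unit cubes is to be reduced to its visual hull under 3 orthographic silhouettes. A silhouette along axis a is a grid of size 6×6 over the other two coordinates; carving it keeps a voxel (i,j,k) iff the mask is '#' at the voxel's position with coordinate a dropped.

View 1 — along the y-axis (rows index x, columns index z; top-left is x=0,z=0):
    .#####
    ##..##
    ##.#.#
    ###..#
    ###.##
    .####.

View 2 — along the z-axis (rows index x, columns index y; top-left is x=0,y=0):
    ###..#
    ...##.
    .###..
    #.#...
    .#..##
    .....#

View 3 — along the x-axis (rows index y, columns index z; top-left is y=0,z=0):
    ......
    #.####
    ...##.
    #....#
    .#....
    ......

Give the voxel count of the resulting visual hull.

start: 6×6×6 = 216 voxels
after view 1 [y-axis, 26 of 36 cells solid] → remaining = 156
after view 2 [z-axis, 15 of 36 cells solid] → remaining = 67
after view 3 [x-axis, 10 of 36 cells solid] → remaining = 20

voxel count = 20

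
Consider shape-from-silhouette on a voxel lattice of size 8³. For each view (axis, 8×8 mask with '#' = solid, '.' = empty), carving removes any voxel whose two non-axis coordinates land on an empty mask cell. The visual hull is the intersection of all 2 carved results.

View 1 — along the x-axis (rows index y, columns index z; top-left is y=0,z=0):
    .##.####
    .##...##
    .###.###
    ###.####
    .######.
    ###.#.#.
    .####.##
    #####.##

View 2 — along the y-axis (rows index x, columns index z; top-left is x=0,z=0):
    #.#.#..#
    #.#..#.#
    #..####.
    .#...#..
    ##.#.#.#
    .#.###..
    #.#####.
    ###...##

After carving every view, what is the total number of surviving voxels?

start: 8×8×8 = 512 voxels
V1 x: intersect with YZ mask (47 set) -- 376 left
V2 y: intersect with XZ mask (35 set) -- 194 left

remaining voxels: 194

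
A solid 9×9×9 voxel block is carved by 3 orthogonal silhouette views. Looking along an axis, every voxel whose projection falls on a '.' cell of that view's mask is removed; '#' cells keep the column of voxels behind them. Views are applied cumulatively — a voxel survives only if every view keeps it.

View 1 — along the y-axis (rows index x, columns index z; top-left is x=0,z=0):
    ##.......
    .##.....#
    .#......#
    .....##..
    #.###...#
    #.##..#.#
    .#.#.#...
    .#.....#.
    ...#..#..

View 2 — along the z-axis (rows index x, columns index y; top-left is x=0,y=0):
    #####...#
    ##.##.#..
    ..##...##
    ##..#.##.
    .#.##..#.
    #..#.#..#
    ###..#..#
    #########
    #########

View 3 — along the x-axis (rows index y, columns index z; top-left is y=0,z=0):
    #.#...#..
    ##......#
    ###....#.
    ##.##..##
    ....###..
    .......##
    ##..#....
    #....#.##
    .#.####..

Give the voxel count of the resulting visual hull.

initial block: 9^3 = 729
carve view 1 (along y, XZ-mask fill 26/81): 234 voxels remain
carve view 2 (along z, XY-mask fill 51/81): 136 voxels remain
carve view 3 (along x, YZ-mask fill 33/81): 60 voxels remain

remaining voxels: 60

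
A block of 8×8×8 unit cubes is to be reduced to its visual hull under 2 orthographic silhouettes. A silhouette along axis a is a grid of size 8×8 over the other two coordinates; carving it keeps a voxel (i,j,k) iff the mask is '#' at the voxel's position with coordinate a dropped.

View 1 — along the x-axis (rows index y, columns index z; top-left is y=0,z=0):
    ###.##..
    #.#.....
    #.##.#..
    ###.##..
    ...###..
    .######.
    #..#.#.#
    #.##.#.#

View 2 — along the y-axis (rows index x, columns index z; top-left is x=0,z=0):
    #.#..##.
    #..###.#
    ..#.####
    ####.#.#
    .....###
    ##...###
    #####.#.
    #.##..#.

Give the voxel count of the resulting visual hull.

remaining voxels: 165

initial block: 8^3 = 512
V1 x: intersect with YZ mask (34 set) -- 272 left
V2 y: intersect with XZ mask (38 set) -- 165 left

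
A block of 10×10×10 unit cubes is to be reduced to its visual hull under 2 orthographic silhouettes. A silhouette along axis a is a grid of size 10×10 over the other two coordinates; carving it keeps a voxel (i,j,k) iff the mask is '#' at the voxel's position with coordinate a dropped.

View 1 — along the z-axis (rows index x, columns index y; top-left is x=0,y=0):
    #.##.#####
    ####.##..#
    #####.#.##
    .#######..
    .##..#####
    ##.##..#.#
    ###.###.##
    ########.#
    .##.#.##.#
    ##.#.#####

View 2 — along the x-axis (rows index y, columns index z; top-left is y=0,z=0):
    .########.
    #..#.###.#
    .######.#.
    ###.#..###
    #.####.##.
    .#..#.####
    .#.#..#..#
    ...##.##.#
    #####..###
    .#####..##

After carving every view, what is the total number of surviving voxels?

initial block: 10^3 = 1000
after view 1 [z-axis, 74 of 100 cells solid] → remaining = 740
after view 2 [x-axis, 65 of 100 cells solid] → remaining = 473

voxel count = 473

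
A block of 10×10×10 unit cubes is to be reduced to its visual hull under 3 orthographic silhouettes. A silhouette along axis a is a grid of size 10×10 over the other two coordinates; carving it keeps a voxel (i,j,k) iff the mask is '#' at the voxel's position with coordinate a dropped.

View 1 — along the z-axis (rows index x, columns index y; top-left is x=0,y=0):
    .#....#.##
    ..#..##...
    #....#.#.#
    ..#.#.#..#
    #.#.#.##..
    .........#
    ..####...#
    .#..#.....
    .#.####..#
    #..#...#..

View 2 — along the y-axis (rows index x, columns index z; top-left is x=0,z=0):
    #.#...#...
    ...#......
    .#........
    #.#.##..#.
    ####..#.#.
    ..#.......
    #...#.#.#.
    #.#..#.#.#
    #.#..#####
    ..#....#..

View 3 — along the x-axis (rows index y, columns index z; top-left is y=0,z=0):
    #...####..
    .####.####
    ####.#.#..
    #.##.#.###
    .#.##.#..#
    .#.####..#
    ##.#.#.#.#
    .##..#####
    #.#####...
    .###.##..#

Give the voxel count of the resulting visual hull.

|visual hull| = 80

full grid |V| = 1000
[1] z-view keeps 37 columns → grid now 370
[2] y-view keeps 35 columns → grid now 148
[3] x-view keeps 62 columns → grid now 80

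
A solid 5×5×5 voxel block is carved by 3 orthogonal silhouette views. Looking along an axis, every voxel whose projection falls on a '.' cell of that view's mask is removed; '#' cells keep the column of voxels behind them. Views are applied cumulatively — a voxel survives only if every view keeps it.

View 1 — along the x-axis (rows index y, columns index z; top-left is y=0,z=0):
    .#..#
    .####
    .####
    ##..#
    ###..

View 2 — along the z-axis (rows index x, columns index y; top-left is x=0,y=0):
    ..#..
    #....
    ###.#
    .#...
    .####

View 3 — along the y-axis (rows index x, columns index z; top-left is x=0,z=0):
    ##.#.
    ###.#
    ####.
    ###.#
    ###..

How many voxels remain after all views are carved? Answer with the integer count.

|visual hull| = 26

before carving: 125 voxels (5×5×5)
V1 x: intersect with YZ mask (16 set) -- 80 left
V2 z: intersect with XY mask (11 set) -- 37 left
V3 y: intersect with XZ mask (18 set) -- 26 left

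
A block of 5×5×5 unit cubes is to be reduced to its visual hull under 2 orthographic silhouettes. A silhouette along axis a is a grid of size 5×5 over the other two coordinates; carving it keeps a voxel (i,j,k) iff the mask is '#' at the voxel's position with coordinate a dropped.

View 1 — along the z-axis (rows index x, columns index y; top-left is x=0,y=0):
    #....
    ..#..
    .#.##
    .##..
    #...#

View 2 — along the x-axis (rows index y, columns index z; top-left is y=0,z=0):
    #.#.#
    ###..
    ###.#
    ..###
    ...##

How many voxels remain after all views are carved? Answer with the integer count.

full grid |V| = 125
step 1: project along z, AND mask (9/25) → |grid| = 45
step 2: project along x, AND mask (15/25) → |grid| = 27

voxel count = 27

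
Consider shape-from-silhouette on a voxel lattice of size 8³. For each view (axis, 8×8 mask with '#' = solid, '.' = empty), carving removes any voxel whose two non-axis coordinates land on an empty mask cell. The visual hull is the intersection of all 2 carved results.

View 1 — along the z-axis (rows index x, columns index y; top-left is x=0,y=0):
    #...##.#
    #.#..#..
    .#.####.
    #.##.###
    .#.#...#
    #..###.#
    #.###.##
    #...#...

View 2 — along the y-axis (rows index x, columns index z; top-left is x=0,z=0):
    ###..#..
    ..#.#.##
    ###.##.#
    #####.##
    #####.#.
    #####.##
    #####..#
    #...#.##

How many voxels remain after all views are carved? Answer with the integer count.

initial block: 8^3 = 512
V1 z: intersect with XY mask (34 set) -- 272 left
V2 y: intersect with XZ mask (44 set) -- 197 left

197 voxels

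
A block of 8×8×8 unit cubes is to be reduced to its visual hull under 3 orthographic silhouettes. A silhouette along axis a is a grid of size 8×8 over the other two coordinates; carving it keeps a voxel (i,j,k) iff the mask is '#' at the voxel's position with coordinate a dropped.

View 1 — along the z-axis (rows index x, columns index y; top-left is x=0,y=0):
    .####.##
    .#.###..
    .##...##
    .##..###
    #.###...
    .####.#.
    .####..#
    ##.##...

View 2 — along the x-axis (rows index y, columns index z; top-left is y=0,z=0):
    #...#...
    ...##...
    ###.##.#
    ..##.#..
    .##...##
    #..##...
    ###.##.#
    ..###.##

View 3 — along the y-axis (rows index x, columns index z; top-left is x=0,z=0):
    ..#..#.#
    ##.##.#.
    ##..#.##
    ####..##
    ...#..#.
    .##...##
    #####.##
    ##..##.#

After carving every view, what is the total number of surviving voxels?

84 voxels

start: 8×8×8 = 512 voxels
[1] z-view keeps 37 columns → grid now 296
[2] x-view keeps 31 columns → grid now 146
[3] y-view keeps 37 columns → grid now 84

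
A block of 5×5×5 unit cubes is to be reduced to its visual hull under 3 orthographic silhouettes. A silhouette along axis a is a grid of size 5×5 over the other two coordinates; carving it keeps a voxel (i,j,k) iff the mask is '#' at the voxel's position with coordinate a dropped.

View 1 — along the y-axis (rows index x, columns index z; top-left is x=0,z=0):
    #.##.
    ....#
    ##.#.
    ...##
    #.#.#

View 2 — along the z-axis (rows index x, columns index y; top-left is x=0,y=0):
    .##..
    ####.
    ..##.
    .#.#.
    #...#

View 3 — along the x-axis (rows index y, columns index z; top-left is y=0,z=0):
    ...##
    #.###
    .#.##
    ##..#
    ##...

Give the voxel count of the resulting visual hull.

before carving: 125 voxels (5×5×5)
  1. axis=1 (XZ plane), |mask|=12  ⇒  voxels=60
  2. axis=2 (XY plane), |mask|=12  ⇒  voxels=26
  3. axis=0 (YZ plane), |mask|=14  ⇒  voxels=17

voxel count = 17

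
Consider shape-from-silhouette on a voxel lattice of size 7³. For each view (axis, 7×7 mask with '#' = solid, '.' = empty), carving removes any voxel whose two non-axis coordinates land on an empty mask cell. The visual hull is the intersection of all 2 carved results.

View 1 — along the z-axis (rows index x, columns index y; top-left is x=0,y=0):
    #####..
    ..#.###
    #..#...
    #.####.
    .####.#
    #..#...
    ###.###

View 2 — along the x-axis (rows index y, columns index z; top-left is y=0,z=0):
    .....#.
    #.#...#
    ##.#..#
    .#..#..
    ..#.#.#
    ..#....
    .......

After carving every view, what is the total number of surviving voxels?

initial block: 7^3 = 343
step 1: project along z, AND mask (29/49) → |grid| = 203
step 2: project along x, AND mask (14/49) → |grid| = 62

voxel count = 62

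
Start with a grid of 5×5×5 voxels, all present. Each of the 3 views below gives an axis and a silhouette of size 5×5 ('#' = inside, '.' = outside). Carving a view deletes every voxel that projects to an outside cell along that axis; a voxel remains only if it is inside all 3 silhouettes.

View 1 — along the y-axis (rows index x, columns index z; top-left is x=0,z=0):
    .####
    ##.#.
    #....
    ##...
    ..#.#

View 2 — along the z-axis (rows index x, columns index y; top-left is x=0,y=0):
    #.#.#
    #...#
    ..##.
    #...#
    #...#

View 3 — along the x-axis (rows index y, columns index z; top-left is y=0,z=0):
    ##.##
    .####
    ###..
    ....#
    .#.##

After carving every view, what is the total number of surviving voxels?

|visual hull| = 19

full grid |V| = 125
step 1: project along y, AND mask (12/25) → |grid| = 60
step 2: project along z, AND mask (11/25) → |grid| = 28
step 3: project along x, AND mask (15/25) → |grid| = 19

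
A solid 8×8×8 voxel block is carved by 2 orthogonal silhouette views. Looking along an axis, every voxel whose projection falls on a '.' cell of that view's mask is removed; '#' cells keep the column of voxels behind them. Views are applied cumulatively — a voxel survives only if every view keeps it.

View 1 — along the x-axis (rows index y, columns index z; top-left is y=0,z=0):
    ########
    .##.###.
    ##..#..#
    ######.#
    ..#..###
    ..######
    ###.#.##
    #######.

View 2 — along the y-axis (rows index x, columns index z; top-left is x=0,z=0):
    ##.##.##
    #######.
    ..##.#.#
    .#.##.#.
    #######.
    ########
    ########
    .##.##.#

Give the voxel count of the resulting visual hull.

288 voxels

start: 8×8×8 = 512 voxels
step 1: project along x, AND mask (47/64) → |grid| = 376
step 2: project along y, AND mask (49/64) → |grid| = 288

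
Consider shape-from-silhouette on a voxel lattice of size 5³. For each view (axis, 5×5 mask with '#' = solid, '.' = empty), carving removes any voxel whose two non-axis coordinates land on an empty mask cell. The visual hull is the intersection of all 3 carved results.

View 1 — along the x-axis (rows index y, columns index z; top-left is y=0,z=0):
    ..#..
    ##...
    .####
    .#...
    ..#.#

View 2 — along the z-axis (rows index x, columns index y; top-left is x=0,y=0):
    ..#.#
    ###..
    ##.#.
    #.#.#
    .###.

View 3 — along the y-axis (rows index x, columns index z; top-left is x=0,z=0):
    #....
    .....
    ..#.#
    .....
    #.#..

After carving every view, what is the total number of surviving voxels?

remaining voxels: 3

start: 5×5×5 = 125 voxels
[1] x-view keeps 10 columns → grid now 50
[2] z-view keeps 14 columns → grid now 31
[3] y-view keeps 5 columns → grid now 3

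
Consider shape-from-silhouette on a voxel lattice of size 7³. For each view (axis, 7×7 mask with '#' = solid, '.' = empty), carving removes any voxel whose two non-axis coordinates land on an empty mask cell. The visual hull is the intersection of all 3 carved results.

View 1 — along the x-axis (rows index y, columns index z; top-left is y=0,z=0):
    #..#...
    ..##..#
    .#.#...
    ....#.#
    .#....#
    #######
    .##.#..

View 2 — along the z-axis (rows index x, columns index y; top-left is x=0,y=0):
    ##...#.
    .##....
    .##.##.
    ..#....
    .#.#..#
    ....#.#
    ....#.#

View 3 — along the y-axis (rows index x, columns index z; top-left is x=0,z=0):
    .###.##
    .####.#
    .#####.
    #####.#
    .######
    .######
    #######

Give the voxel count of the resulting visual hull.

before carving: 343 voxels (7×7×7)
[1] x-view keeps 21 columns → grid now 147
[2] z-view keeps 17 columns → grid now 51
[3] y-view keeps 40 columns → grid now 44

|visual hull| = 44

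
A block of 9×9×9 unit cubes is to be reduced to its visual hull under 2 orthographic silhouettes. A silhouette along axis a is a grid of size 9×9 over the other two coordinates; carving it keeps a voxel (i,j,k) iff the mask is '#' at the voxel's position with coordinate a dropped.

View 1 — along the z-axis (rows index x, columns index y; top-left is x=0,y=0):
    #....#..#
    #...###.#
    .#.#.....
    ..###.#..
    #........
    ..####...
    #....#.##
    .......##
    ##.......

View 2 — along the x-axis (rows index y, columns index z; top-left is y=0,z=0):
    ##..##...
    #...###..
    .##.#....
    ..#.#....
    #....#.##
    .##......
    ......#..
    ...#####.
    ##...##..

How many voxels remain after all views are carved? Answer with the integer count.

remaining voxels: 88

start: 9×9×9 = 729 voxels
[1] z-view keeps 27 columns → grid now 243
[2] x-view keeps 29 columns → grid now 88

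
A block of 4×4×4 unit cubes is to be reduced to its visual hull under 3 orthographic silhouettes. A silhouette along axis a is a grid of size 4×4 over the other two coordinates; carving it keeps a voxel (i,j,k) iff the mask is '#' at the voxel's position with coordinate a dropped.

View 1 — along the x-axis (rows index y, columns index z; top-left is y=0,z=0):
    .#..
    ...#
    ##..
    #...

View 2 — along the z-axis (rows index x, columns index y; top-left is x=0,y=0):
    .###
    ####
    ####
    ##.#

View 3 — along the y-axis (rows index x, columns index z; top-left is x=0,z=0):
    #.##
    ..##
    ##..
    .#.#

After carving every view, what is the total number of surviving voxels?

initial block: 4^3 = 64
  1. axis=0 (YZ plane), |mask|=5  ⇒  voxels=20
  2. axis=2 (XY plane), |mask|=14  ⇒  voxels=17
  3. axis=1 (XZ plane), |mask|=9  ⇒  voxels=10

10 voxels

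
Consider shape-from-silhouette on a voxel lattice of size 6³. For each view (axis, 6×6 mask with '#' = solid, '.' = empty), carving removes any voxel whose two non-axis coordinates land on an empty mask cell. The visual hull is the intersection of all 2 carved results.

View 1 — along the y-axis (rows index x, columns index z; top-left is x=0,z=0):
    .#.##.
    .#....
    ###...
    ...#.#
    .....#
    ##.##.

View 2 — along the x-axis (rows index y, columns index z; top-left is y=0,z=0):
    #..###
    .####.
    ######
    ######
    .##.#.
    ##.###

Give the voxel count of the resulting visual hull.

remaining voxels: 67

before carving: 216 voxels (6×6×6)
V1 y: intersect with XZ mask (14 set) -- 84 left
V2 x: intersect with YZ mask (28 set) -- 67 left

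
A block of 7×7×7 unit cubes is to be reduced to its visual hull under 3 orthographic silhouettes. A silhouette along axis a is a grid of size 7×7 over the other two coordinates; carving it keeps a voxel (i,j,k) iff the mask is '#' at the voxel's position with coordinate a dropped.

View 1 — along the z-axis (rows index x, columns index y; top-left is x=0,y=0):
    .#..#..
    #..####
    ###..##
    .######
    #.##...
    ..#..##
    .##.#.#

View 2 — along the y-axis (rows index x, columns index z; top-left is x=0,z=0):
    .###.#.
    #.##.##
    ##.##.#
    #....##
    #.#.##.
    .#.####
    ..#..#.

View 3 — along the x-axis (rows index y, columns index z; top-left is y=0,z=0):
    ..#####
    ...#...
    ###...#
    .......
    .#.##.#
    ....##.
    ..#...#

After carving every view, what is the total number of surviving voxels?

38 voxels

before carving: 343 voxels (7×7×7)
step 1: project along z, AND mask (28/49) → |grid| = 196
step 2: project along y, AND mask (28/49) → |grid| = 111
step 3: project along x, AND mask (18/49) → |grid| = 38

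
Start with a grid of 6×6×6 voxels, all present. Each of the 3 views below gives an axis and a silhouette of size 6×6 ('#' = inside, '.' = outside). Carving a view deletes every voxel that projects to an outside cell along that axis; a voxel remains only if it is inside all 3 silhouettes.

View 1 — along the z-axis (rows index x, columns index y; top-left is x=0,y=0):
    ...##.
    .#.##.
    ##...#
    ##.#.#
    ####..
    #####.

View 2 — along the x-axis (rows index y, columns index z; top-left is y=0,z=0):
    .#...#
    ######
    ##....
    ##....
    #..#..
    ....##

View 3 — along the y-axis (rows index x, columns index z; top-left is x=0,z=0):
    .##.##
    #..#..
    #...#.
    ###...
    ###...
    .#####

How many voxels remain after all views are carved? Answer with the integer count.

full grid |V| = 216
carve view 1 (along z, XY-mask fill 21/36): 126 voxels remain
carve view 2 (along x, YZ-mask fill 16/36): 62 voxels remain
carve view 3 (along y, XZ-mask fill 19/36): 33 voxels remain

|visual hull| = 33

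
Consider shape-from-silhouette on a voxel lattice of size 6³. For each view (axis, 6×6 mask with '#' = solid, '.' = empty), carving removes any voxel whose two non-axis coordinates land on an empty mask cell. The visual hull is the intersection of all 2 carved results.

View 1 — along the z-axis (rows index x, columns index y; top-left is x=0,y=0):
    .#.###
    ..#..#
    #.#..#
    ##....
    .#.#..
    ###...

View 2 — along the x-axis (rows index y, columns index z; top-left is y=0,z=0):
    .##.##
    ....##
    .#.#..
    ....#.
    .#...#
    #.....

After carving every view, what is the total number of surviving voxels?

initial block: 6^3 = 216
V1 z: intersect with XY mask (16 set) -- 96 left
V2 x: intersect with YZ mask (12 set) -- 33 left

33 voxels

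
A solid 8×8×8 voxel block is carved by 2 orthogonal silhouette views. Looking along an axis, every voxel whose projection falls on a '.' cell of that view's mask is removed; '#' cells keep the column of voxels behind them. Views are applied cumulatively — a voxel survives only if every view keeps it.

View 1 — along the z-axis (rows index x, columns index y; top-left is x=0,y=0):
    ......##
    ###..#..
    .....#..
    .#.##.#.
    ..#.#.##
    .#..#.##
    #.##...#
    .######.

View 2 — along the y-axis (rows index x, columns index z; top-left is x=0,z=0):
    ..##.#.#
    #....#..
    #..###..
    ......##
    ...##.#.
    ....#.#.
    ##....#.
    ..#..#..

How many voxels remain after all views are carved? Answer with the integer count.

voxel count = 72

start: 8×8×8 = 512 voxels
V1 z: intersect with XY mask (29 set) -- 232 left
V2 y: intersect with XZ mask (22 set) -- 72 left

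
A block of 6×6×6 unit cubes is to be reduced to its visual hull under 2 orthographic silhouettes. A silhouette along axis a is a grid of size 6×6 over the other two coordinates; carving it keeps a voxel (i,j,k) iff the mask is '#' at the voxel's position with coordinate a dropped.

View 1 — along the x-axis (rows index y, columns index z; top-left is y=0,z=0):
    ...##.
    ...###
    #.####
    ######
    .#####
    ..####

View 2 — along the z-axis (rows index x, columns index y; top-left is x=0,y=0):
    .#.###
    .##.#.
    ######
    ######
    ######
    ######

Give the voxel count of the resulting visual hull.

start: 6×6×6 = 216 voxels
[1] x-view keeps 25 columns → grid now 150
[2] z-view keeps 31 columns → grid now 131

voxel count = 131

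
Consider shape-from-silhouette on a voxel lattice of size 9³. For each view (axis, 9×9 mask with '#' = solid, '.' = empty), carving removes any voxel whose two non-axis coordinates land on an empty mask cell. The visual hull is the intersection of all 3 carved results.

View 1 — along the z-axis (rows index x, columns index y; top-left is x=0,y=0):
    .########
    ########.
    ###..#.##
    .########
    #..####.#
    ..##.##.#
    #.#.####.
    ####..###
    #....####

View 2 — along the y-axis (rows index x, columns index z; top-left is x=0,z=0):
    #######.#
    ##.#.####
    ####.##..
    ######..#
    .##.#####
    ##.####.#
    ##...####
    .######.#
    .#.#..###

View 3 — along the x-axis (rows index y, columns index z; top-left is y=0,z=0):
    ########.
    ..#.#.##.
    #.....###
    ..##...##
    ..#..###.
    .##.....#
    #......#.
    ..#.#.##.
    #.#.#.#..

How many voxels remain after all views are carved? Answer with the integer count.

initial block: 9^3 = 729
step 1: project along z, AND mask (59/81) → |grid| = 531
step 2: project along y, AND mask (60/81) → |grid| = 399
step 3: project along x, AND mask (37/81) → |grid| = 161

remaining voxels: 161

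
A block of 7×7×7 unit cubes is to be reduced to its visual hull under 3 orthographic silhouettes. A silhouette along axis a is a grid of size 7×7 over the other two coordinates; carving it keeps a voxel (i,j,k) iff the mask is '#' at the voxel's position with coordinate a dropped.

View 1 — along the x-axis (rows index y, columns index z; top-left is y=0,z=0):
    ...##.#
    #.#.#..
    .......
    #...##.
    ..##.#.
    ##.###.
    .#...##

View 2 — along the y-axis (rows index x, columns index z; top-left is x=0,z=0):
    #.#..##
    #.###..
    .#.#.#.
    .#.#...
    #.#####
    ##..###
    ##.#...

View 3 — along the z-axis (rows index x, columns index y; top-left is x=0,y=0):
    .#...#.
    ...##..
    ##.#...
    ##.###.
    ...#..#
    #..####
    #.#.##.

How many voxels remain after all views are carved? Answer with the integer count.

37 voxels

before carving: 343 voxels (7×7×7)
step 1: project along x, AND mask (20/49) → |grid| = 140
step 2: project along y, AND mask (27/49) → |grid| = 78
step 3: project along z, AND mask (23/49) → |grid| = 37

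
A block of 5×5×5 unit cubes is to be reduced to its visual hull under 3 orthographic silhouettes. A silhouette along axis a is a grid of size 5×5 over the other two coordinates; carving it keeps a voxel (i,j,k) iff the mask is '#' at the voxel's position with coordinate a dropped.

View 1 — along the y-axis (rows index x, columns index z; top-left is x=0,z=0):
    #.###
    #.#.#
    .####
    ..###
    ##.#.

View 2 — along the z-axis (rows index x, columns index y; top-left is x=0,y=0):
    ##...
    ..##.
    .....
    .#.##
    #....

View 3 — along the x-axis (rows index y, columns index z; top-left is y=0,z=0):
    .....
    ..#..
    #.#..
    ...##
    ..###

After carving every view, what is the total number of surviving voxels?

start: 5×5×5 = 125 voxels
V1 y: intersect with XZ mask (17 set) -- 85 left
V2 z: intersect with XY mask (8 set) -- 26 left
V3 x: intersect with YZ mask (8 set) -- 10 left

10 voxels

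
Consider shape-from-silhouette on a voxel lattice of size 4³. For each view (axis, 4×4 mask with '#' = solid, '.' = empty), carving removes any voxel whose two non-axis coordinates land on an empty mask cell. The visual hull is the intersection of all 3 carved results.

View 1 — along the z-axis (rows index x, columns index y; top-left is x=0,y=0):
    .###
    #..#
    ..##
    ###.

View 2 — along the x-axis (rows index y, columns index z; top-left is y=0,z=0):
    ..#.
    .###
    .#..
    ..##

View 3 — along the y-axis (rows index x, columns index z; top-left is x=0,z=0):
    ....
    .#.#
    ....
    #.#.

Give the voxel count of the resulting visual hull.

before carving: 64 voxels (4×4×4)
  1. axis=2 (XY plane), |mask|=10  ⇒  voxels=40
  2. axis=0 (YZ plane), |mask|=7  ⇒  voxels=17
  3. axis=1 (XZ plane), |mask|=4  ⇒  voxels=3

|visual hull| = 3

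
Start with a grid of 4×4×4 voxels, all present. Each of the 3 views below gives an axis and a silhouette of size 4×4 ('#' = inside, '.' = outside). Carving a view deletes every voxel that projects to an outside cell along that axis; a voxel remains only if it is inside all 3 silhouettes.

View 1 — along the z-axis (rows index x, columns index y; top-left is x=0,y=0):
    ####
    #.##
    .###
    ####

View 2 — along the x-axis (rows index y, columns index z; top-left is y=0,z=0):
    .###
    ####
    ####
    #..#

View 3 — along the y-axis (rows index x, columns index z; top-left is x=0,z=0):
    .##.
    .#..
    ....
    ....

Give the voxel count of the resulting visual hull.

remaining voxels: 8

before carving: 64 voxels (4×4×4)
step 1: project along z, AND mask (14/16) → |grid| = 56
step 2: project along x, AND mask (13/16) → |grid| = 45
step 3: project along y, AND mask (3/16) → |grid| = 8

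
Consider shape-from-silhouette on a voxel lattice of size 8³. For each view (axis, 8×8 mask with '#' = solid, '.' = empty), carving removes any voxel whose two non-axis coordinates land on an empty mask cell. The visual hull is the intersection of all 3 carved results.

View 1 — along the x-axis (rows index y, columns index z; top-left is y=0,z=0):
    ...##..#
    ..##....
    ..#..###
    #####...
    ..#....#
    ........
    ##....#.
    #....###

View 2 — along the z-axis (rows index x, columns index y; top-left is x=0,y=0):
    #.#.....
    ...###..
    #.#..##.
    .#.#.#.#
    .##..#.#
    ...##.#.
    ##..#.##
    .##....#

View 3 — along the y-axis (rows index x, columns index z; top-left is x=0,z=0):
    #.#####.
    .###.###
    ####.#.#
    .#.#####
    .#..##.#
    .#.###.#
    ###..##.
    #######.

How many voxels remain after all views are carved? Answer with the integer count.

start: 8×8×8 = 512 voxels
carve view 1 (along x, YZ-mask fill 23/64): 184 voxels remain
carve view 2 (along z, XY-mask fill 28/64): 79 voxels remain
carve view 3 (along y, XZ-mask fill 45/64): 49 voxels remain

voxel count = 49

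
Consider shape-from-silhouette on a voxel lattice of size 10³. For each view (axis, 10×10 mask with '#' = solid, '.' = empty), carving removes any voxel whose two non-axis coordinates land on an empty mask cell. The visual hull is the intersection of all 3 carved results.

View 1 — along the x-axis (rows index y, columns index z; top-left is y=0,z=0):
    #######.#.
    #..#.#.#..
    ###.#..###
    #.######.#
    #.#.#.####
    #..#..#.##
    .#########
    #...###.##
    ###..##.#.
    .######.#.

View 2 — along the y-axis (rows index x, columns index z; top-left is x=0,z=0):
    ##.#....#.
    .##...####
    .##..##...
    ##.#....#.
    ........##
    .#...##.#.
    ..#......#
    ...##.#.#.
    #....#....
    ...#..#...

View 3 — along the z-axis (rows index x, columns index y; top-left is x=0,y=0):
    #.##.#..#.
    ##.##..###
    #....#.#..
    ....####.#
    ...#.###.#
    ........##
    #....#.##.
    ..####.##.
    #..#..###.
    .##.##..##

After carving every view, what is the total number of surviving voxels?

initial block: 10^3 = 1000
V1 x: intersect with YZ mask (67 set) -- 670 left
V2 y: intersect with XZ mask (34 set) -- 233 left
V3 z: intersect with XY mask (48 set) -- 112 left

112 voxels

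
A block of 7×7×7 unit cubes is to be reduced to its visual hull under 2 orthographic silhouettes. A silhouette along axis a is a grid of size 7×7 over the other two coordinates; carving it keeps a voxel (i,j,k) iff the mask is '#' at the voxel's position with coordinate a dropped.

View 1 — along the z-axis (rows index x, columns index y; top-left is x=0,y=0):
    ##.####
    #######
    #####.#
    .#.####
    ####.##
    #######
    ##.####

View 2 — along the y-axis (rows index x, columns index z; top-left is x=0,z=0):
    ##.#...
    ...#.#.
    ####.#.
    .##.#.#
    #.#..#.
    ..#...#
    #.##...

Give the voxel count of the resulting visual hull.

initial block: 7^3 = 343
V1 z: intersect with XY mask (43 set) -- 301 left
V2 y: intersect with XZ mask (22 set) -- 132 left

132 voxels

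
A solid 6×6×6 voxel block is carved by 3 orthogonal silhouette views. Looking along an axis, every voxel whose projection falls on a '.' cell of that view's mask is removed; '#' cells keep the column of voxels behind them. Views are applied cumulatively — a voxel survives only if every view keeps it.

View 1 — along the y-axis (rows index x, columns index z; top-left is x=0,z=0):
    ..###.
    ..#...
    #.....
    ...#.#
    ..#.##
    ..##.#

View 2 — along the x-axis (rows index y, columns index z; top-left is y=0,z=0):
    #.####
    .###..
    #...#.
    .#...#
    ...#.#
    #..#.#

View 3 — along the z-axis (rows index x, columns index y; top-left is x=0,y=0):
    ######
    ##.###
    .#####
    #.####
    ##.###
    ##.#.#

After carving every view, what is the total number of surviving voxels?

|visual hull| = 34

initial block: 6^3 = 216
step 1: project along y, AND mask (13/36) → |grid| = 78
step 2: project along x, AND mask (17/36) → |grid| = 39
step 3: project along z, AND mask (30/36) → |grid| = 34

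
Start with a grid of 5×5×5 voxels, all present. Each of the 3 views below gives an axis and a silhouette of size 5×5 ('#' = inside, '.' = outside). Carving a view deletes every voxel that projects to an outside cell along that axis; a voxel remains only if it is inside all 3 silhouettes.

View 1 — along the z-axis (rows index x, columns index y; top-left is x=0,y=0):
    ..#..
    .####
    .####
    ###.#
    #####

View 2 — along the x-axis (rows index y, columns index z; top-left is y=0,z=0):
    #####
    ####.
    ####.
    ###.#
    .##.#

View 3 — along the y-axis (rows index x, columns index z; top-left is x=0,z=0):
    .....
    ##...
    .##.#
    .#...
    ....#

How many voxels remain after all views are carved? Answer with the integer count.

initial block: 5^3 = 125
  1. axis=2 (XY plane), |mask|=18  ⇒  voxels=90
  2. axis=0 (YZ plane), |mask|=20  ⇒  voxels=70
  3. axis=1 (XZ plane), |mask|=7  ⇒  voxels=24

24 voxels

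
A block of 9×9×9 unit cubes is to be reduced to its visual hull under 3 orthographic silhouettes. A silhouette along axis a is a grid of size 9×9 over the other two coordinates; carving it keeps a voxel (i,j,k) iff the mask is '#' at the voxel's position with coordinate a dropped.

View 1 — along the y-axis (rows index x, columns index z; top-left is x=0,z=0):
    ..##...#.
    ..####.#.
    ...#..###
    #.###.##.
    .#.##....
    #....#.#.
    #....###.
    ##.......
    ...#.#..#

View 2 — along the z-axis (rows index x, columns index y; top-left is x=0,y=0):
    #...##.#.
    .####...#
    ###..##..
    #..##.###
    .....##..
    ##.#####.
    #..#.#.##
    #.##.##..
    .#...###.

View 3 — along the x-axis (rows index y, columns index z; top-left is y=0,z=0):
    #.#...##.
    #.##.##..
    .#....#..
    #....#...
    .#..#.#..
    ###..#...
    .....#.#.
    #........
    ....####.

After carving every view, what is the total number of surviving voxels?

full grid |V| = 729
V1 y: intersect with XZ mask (33 set) -- 297 left
V2 z: intersect with XY mask (43 set) -- 162 left
V3 x: intersect with YZ mask (27 set) -- 61 left

remaining voxels: 61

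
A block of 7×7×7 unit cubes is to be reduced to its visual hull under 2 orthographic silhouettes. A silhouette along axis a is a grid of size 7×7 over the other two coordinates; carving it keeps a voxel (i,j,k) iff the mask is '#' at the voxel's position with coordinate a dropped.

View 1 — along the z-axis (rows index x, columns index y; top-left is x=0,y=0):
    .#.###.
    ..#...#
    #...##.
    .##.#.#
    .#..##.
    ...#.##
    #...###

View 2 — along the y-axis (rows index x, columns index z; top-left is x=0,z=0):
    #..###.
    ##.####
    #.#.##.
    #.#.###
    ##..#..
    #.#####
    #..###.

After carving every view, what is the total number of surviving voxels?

full grid |V| = 343
carve view 1 (along z, XY-mask fill 23/49): 161 voxels remain
carve view 2 (along y, XZ-mask fill 32/49): 103 voxels remain

remaining voxels: 103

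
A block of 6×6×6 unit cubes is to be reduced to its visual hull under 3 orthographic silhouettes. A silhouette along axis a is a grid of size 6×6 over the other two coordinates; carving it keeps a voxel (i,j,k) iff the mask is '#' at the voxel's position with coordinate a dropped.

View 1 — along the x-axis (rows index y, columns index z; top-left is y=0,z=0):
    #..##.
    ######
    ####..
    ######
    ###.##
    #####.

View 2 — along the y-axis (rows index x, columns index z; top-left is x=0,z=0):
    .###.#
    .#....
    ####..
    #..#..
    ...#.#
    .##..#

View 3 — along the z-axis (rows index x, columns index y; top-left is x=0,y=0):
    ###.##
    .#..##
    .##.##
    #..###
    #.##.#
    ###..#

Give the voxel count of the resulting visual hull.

51 voxels

initial block: 6^3 = 216
step 1: project along x, AND mask (29/36) → |grid| = 174
step 2: project along y, AND mask (16/36) → |grid| = 76
step 3: project along z, AND mask (24/36) → |grid| = 51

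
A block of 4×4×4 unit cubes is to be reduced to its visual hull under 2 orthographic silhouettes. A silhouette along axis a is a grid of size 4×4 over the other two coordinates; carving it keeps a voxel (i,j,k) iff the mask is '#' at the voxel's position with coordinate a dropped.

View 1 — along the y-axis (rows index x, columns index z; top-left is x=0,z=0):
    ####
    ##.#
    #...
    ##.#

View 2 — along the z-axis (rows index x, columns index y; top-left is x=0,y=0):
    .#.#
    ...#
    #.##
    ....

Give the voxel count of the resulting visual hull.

full grid |V| = 64
after view 1 [y-axis, 11 of 16 cells solid] → remaining = 44
after view 2 [z-axis, 6 of 16 cells solid] → remaining = 14

14 voxels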